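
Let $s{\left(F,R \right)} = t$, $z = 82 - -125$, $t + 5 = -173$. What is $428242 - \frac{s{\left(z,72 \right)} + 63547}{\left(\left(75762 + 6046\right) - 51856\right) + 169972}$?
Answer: $\frac{85615790239}{199924} \approx 4.2824 \cdot 10^{5}$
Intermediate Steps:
$t = -178$ ($t = -5 - 173 = -178$)
$z = 207$ ($z = 82 + 125 = 207$)
$s{\left(F,R \right)} = -178$
$428242 - \frac{s{\left(z,72 \right)} + 63547}{\left(\left(75762 + 6046\right) - 51856\right) + 169972} = 428242 - \frac{-178 + 63547}{\left(\left(75762 + 6046\right) - 51856\right) + 169972} = 428242 - \frac{63369}{\left(81808 - 51856\right) + 169972} = 428242 - \frac{63369}{29952 + 169972} = 428242 - \frac{63369}{199924} = \frac{85615790239}{199924}$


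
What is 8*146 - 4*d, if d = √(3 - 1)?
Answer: 1168 - 4*√2 ≈ 1162.3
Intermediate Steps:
d = √2 ≈ 1.4142
8*146 - 4*d = 8*146 - 4*√2 = 1168 - 4*√2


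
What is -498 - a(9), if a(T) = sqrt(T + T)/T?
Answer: -498 - sqrt(2)/3 ≈ -498.47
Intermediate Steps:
a(T) = sqrt(2)/sqrt(T) (a(T) = sqrt(2*T)/T = (sqrt(2)*sqrt(T))/T = sqrt(2)/sqrt(T))
-498 - a(9) = -498 - sqrt(2)/sqrt(9) = -498 - sqrt(2)/3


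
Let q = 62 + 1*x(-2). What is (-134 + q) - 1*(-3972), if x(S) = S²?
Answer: 3904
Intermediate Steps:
q = 66 (q = 62 + 1*(-2)² = 62 + 1*4 = 62 + 4 = 66)
(-134 + q) - 1*(-3972) = (-134 + 66) - 1*(-3972) = -68 + 3972 = 3904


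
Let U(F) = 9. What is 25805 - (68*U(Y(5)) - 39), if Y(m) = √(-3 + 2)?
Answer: 25232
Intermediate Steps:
Y(m) = I (Y(m) = √(-1) = I)
25805 - (68*U(Y(5)) - 39) = 25805 - (68*9 - 39) = 25805 - (612 - 39) = 25805 - 1*573 = 25805 - 573 = 25232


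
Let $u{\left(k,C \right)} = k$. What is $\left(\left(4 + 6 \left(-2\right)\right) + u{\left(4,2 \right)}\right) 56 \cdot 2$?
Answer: $-448$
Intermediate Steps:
$\left(\left(4 + 6 \left(-2\right)\right) + u{\left(4,2 \right)}\right) 56 \cdot 2 = \left(\left(4 + 6 \left(-2\right)\right) + 4\right) 56 \cdot 2 = \left(\left(4 - 12\right) + 4\right) 112 = \left(-8 + 4\right) 112 = \left(-4\right) 112 = -448$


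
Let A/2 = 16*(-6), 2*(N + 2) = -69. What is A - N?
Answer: -311/2 ≈ -155.50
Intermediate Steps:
N = -73/2 (N = -2 + (½)*(-69) = -2 - 69/2 = -73/2 ≈ -36.500)
A = -192 (A = 2*(16*(-6)) = 2*(-96) = -192)
A - N = -192 - 1*(-73/2) = -192 + 73/2 = -311/2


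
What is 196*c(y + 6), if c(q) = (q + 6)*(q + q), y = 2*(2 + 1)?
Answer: 84672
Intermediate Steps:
y = 6 (y = 2*3 = 6)
c(q) = 2*q*(6 + q) (c(q) = (6 + q)*(2*q) = 2*q*(6 + q))
196*c(y + 6) = 196*(2*(6 + 6)*(6 + (6 + 6))) = 196*(2*12*(6 + 12)) = 196*(2*12*18) = 196*432 = 84672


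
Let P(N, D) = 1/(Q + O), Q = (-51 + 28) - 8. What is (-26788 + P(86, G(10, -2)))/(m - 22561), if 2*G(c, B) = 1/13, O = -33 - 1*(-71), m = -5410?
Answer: 187515/195797 ≈ 0.95770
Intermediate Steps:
Q = -31 (Q = -23 - 8 = -31)
O = 38 (O = -33 + 71 = 38)
G(c, B) = 1/26 (G(c, B) = (½)/13 = (½)*(1/13) = 1/26)
P(N, D) = ⅐ (P(N, D) = 1/(-31 + 38) = 1/7 = ⅐)
(-26788 + P(86, G(10, -2)))/(m - 22561) = (-26788 + ⅐)/(-5410 - 22561) = -187515/7/(-27971) = -187515/7*(-1/27971) = 187515/195797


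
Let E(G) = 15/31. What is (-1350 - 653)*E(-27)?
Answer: -30045/31 ≈ -969.19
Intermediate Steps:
E(G) = 15/31 (E(G) = 15*(1/31) = 15/31)
(-1350 - 653)*E(-27) = (-1350 - 653)*(15/31) = -2003*15/31 = -30045/31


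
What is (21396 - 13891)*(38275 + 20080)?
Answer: 437954275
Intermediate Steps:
(21396 - 13891)*(38275 + 20080) = 7505*58355 = 437954275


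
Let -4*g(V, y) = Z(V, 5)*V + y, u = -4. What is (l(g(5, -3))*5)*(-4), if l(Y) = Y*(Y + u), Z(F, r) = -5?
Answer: -420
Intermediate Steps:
g(V, y) = -y/4 + 5*V/4 (g(V, y) = -(-5*V + y)/4 = -(y - 5*V)/4 = -y/4 + 5*V/4)
l(Y) = Y*(-4 + Y) (l(Y) = Y*(Y - 4) = Y*(-4 + Y))
(l(g(5, -3))*5)*(-4) = (((-1/4*(-3) + (5/4)*5)*(-4 + (-1/4*(-3) + (5/4)*5)))*5)*(-4) = (((3/4 + 25/4)*(-4 + (3/4 + 25/4)))*5)*(-4) = ((7*(-4 + 7))*5)*(-4) = ((7*3)*5)*(-4) = (21*5)*(-4) = 105*(-4) = -420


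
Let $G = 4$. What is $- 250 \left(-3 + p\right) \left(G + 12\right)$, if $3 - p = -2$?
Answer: $-8000$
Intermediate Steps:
$p = 5$ ($p = 3 - -2 = 3 + 2 = 5$)
$- 250 \left(-3 + p\right) \left(G + 12\right) = - 250 \left(-3 + 5\right) \left(4 + 12\right) = - 250 \cdot 2 \cdot 16 = \left(-250\right) 32 = -8000$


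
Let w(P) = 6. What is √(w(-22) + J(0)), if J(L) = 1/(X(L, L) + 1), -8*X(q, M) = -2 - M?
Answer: √170/5 ≈ 2.6077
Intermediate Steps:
X(q, M) = ¼ + M/8 (X(q, M) = -(-2 - M)/8 = ¼ + M/8)
J(L) = 1/(5/4 + L/8) (J(L) = 1/((¼ + L/8) + 1) = 1/(5/4 + L/8))
√(w(-22) + J(0)) = √(6 + 8/(10 + 0)) = √(6 + 8/10) = √(6 + 8*(⅒)) = √(6 + ⅘) = √(34/5) = √170/5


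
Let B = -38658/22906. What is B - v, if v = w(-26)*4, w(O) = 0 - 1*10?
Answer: 438791/11453 ≈ 38.312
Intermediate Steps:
w(O) = -10 (w(O) = 0 - 10 = -10)
B = -19329/11453 (B = -38658*1/22906 = -19329/11453 ≈ -1.6877)
v = -40 (v = -10*4 = -40)
B - v = -19329/11453 - 1*(-40) = -19329/11453 + 40 = 438791/11453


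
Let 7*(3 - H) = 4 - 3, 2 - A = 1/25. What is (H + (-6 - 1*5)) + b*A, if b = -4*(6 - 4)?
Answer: -4169/175 ≈ -23.823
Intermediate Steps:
A = 49/25 (A = 2 - 1/25 = 49/25 ≈ 1.9600)
H = 20/7 (H = 3 - (4 - 3)/7 = 3 - ⅐*1 = 3 - ⅐ = 20/7 ≈ 2.8571)
b = -8 (b = -4*2 = -8)
(H + (-6 - 1*5)) + b*A = (20/7 + (-6 - 1*5)) - 8*49/25 = (20/7 + (-6 - 5)) - 392/25 = (20/7 - 11) - 392/25 = -57/7 - 392/25 = -4169/175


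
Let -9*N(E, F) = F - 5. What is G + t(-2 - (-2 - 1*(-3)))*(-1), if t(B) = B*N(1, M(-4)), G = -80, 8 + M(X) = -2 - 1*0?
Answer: -75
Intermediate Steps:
M(X) = -10 (M(X) = -8 + (-2 - 1*0) = -8 + (-2 + 0) = -8 - 2 = -10)
N(E, F) = 5/9 - F/9 (N(E, F) = -(F - 5)/9 = -(-5 + F)/9 = 5/9 - F/9)
t(B) = 5*B/3 (t(B) = B*(5/9 - ⅑*(-10)) = B*(5/9 + 10/9) = B*(5/3) = 5*B/3)
G + t(-2 - (-2 - 1*(-3)))*(-1) = -80 + (5*(-2 - (-2 - 1*(-3)))/3)*(-1) = -80 + (5*(-2 - (-2 + 3))/3)*(-1) = -80 + (5*(-2 - 1*1)/3)*(-1) = -80 + (5*(-2 - 1)/3)*(-1) = -80 + ((5/3)*(-3))*(-1) = -80 - 5*(-1) = -80 + 5 = -75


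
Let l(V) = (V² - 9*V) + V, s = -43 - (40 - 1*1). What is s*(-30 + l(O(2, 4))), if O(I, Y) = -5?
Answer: -2870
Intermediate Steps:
s = -82 (s = -43 - (40 - 1) = -43 - 1*39 = -43 - 39 = -82)
l(V) = V² - 8*V
s*(-30 + l(O(2, 4))) = -82*(-30 - 5*(-8 - 5)) = -82*(-30 - 5*(-13)) = -82*(-30 + 65) = -82*35 = -2870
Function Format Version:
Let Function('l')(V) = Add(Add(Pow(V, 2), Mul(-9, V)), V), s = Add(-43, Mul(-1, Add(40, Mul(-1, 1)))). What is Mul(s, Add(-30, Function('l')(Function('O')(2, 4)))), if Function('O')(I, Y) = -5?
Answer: -2870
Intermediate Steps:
s = -82 (s = Add(-43, Mul(-1, Add(40, -1))) = Add(-43, Mul(-1, 39)) = Add(-43, -39) = -82)
Function('l')(V) = Add(Pow(V, 2), Mul(-8, V))
Mul(s, Add(-30, Function('l')(Function('O')(2, 4)))) = Mul(-82, Add(-30, Mul(-5, Add(-8, -5)))) = Mul(-82, Add(-30, Mul(-5, -13))) = Mul(-82, Add(-30, 65)) = Mul(-82, 35) = -2870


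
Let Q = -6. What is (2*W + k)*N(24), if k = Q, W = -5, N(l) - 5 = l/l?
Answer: -96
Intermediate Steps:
N(l) = 6 (N(l) = 5 + l/l = 5 + 1 = 6)
k = -6
(2*W + k)*N(24) = (2*(-5) - 6)*6 = (-10 - 6)*6 = -16*6 = -96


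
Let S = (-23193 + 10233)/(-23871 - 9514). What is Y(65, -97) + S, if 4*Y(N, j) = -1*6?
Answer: -14847/13354 ≈ -1.1118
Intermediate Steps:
Y(N, j) = -3/2 (Y(N, j) = (-1*6)/4 = (¼)*(-6) = -3/2)
S = 2592/6677 (S = -12960/(-33385) = -12960*(-1/33385) = 2592/6677 ≈ 0.38820)
Y(65, -97) + S = -3/2 + 2592/6677 = -14847/13354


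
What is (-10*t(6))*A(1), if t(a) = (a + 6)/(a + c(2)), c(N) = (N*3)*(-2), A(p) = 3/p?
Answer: 60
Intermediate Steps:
c(N) = -6*N (c(N) = (3*N)*(-2) = -6*N)
t(a) = (6 + a)/(-12 + a) (t(a) = (a + 6)/(a - 6*2) = (6 + a)/(a - 12) = (6 + a)/(-12 + a))
(-10*t(6))*A(1) = (-10*(6 + 6)/(-12 + 6))*(3/1) = (-10*12/(-6))*(3*1) = -(-5)*12/3*3 = -10*(-2)*3 = 20*3 = 60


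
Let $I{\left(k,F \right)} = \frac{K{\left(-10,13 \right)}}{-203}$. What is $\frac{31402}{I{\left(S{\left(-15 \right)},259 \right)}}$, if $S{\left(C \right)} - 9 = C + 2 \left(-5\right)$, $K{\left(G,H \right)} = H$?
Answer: $- \frac{6374606}{13} \approx -4.9035 \cdot 10^{5}$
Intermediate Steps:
$S{\left(C \right)} = -1 + C$ ($S{\left(C \right)} = 9 + \left(C + 2 \left(-5\right)\right) = 9 + \left(C - 10\right) = 9 + \left(-10 + C\right) = -1 + C$)
$I{\left(k,F \right)} = - \frac{13}{203}$ ($I{\left(k,F \right)} = \frac{13}{-203} = 13 \left(- \frac{1}{203}\right) = - \frac{13}{203}$)
$\frac{31402}{I{\left(S{\left(-15 \right)},259 \right)}} = \frac{31402}{- \frac{13}{203}} = 31402 \left(- \frac{203}{13}\right) = - \frac{6374606}{13}$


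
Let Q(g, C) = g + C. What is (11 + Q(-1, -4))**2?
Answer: 36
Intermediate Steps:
Q(g, C) = C + g
(11 + Q(-1, -4))**2 = (11 + (-4 - 1))**2 = (11 - 5)**2 = 6**2 = 36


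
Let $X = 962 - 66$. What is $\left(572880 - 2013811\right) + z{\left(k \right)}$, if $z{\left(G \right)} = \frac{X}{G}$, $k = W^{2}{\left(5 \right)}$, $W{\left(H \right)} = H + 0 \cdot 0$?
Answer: $- \frac{36022379}{25} \approx -1.4409 \cdot 10^{6}$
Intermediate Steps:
$W{\left(H \right)} = H$ ($W{\left(H \right)} = H + 0 = H$)
$X = 896$ ($X = 962 - 66 = 896$)
$k = 25$ ($k = 5^{2} = 25$)
$z{\left(G \right)} = \frac{896}{G}$
$\left(572880 - 2013811\right) + z{\left(k \right)} = \left(572880 - 2013811\right) + \frac{896}{25} = \left(572880 - 2013811\right) + 896 \cdot \frac{1}{25} = -1440931 + \frac{896}{25} = - \frac{36022379}{25}$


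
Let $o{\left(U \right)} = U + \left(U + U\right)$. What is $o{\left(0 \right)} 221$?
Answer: $0$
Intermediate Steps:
$o{\left(U \right)} = 3 U$ ($o{\left(U \right)} = U + 2 U = 3 U$)
$o{\left(0 \right)} 221 = 3 \cdot 0 \cdot 221 = 0 \cdot 221 = 0$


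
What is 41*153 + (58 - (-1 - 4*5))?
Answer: 6352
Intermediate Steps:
41*153 + (58 - (-1 - 4*5)) = 6273 + (58 - (-1 - 20)) = 6273 + (58 - 1*(-21)) = 6273 + (58 + 21) = 6273 + 79 = 6352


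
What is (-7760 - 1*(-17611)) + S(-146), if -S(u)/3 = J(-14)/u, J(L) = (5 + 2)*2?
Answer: 719144/73 ≈ 9851.3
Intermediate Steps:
J(L) = 14 (J(L) = 7*2 = 14)
S(u) = -42/u
(-7760 - 1*(-17611)) + S(-146) = (-7760 - 1*(-17611)) - 42/(-146) = (-7760 + 17611) - 42*(-1/146) = 9851 + 21/73 = 719144/73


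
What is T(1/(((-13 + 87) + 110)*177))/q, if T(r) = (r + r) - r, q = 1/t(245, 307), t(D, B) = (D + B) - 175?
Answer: 377/32568 ≈ 0.011576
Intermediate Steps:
t(D, B) = -175 + B + D (t(D, B) = (B + D) - 175 = -175 + B + D)
q = 1/377 (q = 1/(-175 + 307 + 245) = 1/377 ≈ 0.0026525)
T(r) = r (T(r) = 2*r - r = r)
T(1/(((-13 + 87) + 110)*177))/q = (1/(((-13 + 87) + 110)*177))/(1/377) = ((1/177)/(74 + 110))*377 = ((1/177)/184)*377 = ((1/184)*(1/177))*377 = (1/32568)*377 = 377/32568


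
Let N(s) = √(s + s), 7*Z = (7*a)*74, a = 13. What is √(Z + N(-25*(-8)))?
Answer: √982 ≈ 31.337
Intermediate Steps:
Z = 962 (Z = ((7*13)*74)/7 = (91*74)/7 = (⅐)*6734 = 962)
N(s) = √2*√s (N(s) = √(2*s) = √2*√s)
√(Z + N(-25*(-8))) = √(962 + √2*√(-25*(-8))) = √(962 + √2*√200) = √(962 + √2*(10*√2)) = √(962 + 20) = √982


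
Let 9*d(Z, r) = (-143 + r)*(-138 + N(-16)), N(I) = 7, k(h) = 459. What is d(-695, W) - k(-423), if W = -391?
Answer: 21941/3 ≈ 7313.7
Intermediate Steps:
d(Z, r) = 18733/9 - 131*r/9 (d(Z, r) = ((-143 + r)*(-138 + 7))/9 = ((-143 + r)*(-131))/9 = (18733 - 131*r)/9 = 18733/9 - 131*r/9)
d(-695, W) - k(-423) = (18733/9 - 131/9*(-391)) - 1*459 = (18733/9 + 51221/9) - 459 = 23318/3 - 459 = 21941/3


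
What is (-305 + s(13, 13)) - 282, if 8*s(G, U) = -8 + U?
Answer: -4691/8 ≈ -586.38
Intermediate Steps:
s(G, U) = -1 + U/8 (s(G, U) = (-8 + U)/8 = -1 + U/8)
(-305 + s(13, 13)) - 282 = (-305 + (-1 + (⅛)*13)) - 282 = (-305 + (-1 + 13/8)) - 282 = (-305 + 5/8) - 282 = -2435/8 - 282 = -4691/8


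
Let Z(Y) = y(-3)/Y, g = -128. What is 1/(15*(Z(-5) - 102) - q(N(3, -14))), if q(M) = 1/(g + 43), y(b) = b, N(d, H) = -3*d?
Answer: -85/129284 ≈ -0.00065747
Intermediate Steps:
q(M) = -1/85 (q(M) = 1/(-128 + 43) = 1/(-85) = -1/85)
Z(Y) = -3/Y
1/(15*(Z(-5) - 102) - q(N(3, -14))) = 1/(15*(-3/(-5) - 102) - 1*(-1/85)) = 1/(15*(-3*(-1/5) - 102) + 1/85) = 1/(15*(3/5 - 102) + 1/85) = 1/(15*(-507/5) + 1/85) = 1/(-1521 + 1/85) = 1/(-129284/85) = -85/129284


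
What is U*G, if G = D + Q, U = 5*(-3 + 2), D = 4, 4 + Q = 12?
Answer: -60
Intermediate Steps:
Q = 8 (Q = -4 + 12 = 8)
U = -5 (U = 5*(-1) = -5)
G = 12 (G = 4 + 8 = 12)
U*G = -5*12 = -60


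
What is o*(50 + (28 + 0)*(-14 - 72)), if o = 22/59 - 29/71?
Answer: 351342/4189 ≈ 83.873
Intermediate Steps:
o = -149/4189 (o = 22*(1/59) - 29*1/71 = 22/59 - 29/71 = -149/4189 ≈ -0.035569)
o*(50 + (28 + 0)*(-14 - 72)) = -149*(50 + (28 + 0)*(-14 - 72))/4189 = -149*(50 + 28*(-86))/4189 = -149*(50 - 2408)/4189 = -149/4189*(-2358) = 351342/4189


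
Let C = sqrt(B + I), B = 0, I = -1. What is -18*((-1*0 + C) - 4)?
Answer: 72 - 18*I ≈ 72.0 - 18.0*I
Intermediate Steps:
C = I (C = sqrt(0 - 1) = sqrt(-1) = I ≈ 1.0*I)
-18*((-1*0 + C) - 4) = -18*((-1*0 + I) - 4) = -18*((0 + I) - 4) = -18*(I - 4) = -18*(-4 + I) = 72 - 18*I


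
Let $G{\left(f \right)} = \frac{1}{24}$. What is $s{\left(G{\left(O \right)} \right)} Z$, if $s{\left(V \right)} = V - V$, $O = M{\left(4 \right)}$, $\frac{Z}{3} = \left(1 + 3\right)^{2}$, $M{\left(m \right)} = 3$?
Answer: $0$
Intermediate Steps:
$Z = 48$ ($Z = 3 \left(1 + 3\right)^{2} = 3 \cdot 4^{2} = 3 \cdot 16 = 48$)
$O = 3$
$G{\left(f \right)} = \frac{1}{24}$
$s{\left(V \right)} = 0$
$s{\left(G{\left(O \right)} \right)} Z = 0 \cdot 48 = 0$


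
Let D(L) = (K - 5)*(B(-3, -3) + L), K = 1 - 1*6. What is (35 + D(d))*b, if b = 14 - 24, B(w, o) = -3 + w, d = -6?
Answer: -1550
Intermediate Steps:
K = -5 (K = 1 - 6 = -5)
b = -10
D(L) = 60 - 10*L (D(L) = (-5 - 5)*((-3 - 3) + L) = -10*(-6 + L) = 60 - 10*L)
(35 + D(d))*b = (35 + (60 - 10*(-6)))*(-10) = (35 + (60 + 60))*(-10) = (35 + 120)*(-10) = 155*(-10) = -1550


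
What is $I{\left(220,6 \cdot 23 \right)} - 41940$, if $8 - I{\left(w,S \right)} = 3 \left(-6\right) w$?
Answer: $-37972$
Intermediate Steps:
$I{\left(w,S \right)} = 8 + 18 w$ ($I{\left(w,S \right)} = 8 - 3 \left(-6\right) w = 8 - - 18 w = 8 + 18 w$)
$I{\left(220,6 \cdot 23 \right)} - 41940 = \left(8 + 18 \cdot 220\right) - 41940 = \left(8 + 3960\right) - 41940 = 3968 - 41940 = -37972$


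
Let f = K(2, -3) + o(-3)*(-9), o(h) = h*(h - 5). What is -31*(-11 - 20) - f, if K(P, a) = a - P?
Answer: 1182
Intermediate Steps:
o(h) = h*(-5 + h)
f = -221 (f = (-3 - 1*2) - 3*(-5 - 3)*(-9) = (-3 - 2) - 3*(-8)*(-9) = -5 + 24*(-9) = -5 - 216 = -221)
-31*(-11 - 20) - f = -31*(-11 - 20) - 1*(-221) = -31*(-31) + 221 = 961 + 221 = 1182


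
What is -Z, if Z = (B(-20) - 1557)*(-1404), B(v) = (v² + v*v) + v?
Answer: -1090908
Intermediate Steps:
B(v) = v + 2*v² (B(v) = (v² + v²) + v = 2*v² + v = v + 2*v²)
Z = 1090908 (Z = (-20*(1 + 2*(-20)) - 1557)*(-1404) = (-20*(1 - 40) - 1557)*(-1404) = (-20*(-39) - 1557)*(-1404) = (780 - 1557)*(-1404) = -777*(-1404) = 1090908)
-Z = -1*1090908 = -1090908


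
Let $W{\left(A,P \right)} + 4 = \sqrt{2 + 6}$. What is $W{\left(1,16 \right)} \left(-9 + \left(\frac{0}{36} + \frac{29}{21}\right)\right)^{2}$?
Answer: $- \frac{102400}{441} + \frac{51200 \sqrt{2}}{441} \approx -68.01$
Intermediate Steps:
$W{\left(A,P \right)} = -4 + 2 \sqrt{2}$ ($W{\left(A,P \right)} = -4 + \sqrt{2 + 6} = -4 + \sqrt{8} = -4 + 2 \sqrt{2}$)
$W{\left(1,16 \right)} \left(-9 + \left(\frac{0}{36} + \frac{29}{21}\right)\right)^{2} = \left(-4 + 2 \sqrt{2}\right) \left(-9 + \left(\frac{0}{36} + \frac{29}{21}\right)\right)^{2} = \left(-4 + 2 \sqrt{2}\right) \left(-9 + \left(0 \cdot \frac{1}{36} + 29 \cdot \frac{1}{21}\right)\right)^{2} = \left(-4 + 2 \sqrt{2}\right) \left(-9 + \left(0 + \frac{29}{21}\right)\right)^{2} = \left(-4 + 2 \sqrt{2}\right) \left(-9 + \frac{29}{21}\right)^{2} = \left(-4 + 2 \sqrt{2}\right) \left(- \frac{160}{21}\right)^{2} = \left(-4 + 2 \sqrt{2}\right) \frac{25600}{441} = - \frac{102400}{441} + \frac{51200 \sqrt{2}}{441}$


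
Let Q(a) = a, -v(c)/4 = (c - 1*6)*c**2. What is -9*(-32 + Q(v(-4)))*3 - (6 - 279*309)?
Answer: 69789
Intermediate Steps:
v(c) = -4*c**2*(-6 + c) (v(c) = -4*(c - 1*6)*c**2 = -4*(c - 6)*c**2 = -4*(-6 + c)*c**2 = -4*c**2*(-6 + c))
-9*(-32 + Q(v(-4)))*3 - (6 - 279*309) = -9*(-32 + 4*(-4)**2*(6 - 1*(-4)))*3 - (6 - 279*309) = -9*(-32 + 4*16*(6 + 4))*3 - (6 - 86211) = -9*(-32 + 4*16*10)*3 - 1*(-86205) = -9*(-32 + 640)*3 + 86205 = -5472*3 + 86205 = -9*1824 + 86205 = -16416 + 86205 = 69789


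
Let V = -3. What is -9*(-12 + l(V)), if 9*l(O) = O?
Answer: 111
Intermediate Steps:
l(O) = O/9
-9*(-12 + l(V)) = -9*(-12 + (1/9)*(-3)) = -9*(-12 - 1/3) = -9*(-37/3) = 111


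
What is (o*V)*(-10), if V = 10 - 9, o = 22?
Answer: -220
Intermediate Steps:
V = 1
(o*V)*(-10) = (22*1)*(-10) = 22*(-10) = -220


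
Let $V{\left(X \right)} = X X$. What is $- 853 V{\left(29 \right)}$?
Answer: $-717373$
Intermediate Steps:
$V{\left(X \right)} = X^{2}$
$- 853 V{\left(29 \right)} = - 853 \cdot 29^{2} = \left(-853\right) 841 = -717373$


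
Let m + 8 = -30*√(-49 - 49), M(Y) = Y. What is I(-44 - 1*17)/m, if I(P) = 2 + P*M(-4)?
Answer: -246/11033 + 12915*I*√2/22066 ≈ -0.022297 + 0.82772*I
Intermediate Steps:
I(P) = 2 - 4*P (I(P) = 2 + P*(-4) = 2 - 4*P)
m = -8 - 210*I*√2 (m = -8 - 30*√(-49 - 49) = -8 - 210*I*√2 ≈ -8.0 - 296.98*I)
I(-44 - 1*17)/m = (2 - 4*(-44 - 1*17))/(-8 - 210*I*√2) = (2 - 4*(-44 - 17))/(-8 - 210*I*√2) = (2 - 4*(-61))/(-8 - 210*I*√2) = (2 + 244)/(-8 - 210*I*√2) = 246/(-8 - 210*I*√2)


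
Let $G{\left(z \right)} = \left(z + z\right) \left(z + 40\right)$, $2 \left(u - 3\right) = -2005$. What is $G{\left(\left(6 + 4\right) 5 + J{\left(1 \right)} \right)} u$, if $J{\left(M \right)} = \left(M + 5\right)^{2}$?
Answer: $-21661164$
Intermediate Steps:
$J{\left(M \right)} = \left(5 + M\right)^{2}$
$u = - \frac{1999}{2}$ ($u = 3 + \frac{1}{2} \left(-2005\right) = 3 - \frac{2005}{2} = - \frac{1999}{2} \approx -999.5$)
$G{\left(z \right)} = 2 z \left(40 + z\right)$
$G{\left(\left(6 + 4\right) 5 + J{\left(1 \right)} \right)} u = 2 \left(\left(6 + 4\right) 5 + \left(5 + 1\right)^{2}\right) \left(40 + \left(\left(6 + 4\right) 5 + \left(5 + 1\right)^{2}\right)\right) \left(- \frac{1999}{2}\right) = 2 \left(10 \cdot 5 + 6^{2}\right) \left(40 + \left(10 \cdot 5 + 6^{2}\right)\right) \left(- \frac{1999}{2}\right) = 2 \left(50 + 36\right) \left(40 + \left(50 + 36\right)\right) \left(- \frac{1999}{2}\right) = 2 \cdot 86 \left(40 + 86\right) \left(- \frac{1999}{2}\right) = 2 \cdot 86 \cdot 126 \left(- \frac{1999}{2}\right) = 21672 \left(- \frac{1999}{2}\right) = -21661164$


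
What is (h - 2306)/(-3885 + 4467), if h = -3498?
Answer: -2902/291 ≈ -9.9725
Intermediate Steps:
(h - 2306)/(-3885 + 4467) = (-3498 - 2306)/(-3885 + 4467) = -5804/582 = -5804*1/582 = -2902/291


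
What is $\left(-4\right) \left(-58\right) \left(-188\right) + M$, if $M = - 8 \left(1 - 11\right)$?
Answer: $-43536$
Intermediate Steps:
$M = 80$ ($M = \left(-8\right) \left(-10\right) = 80$)
$\left(-4\right) \left(-58\right) \left(-188\right) + M = \left(-4\right) \left(-58\right) \left(-188\right) + 80 = 232 \left(-188\right) + 80 = -43616 + 80 = -43536$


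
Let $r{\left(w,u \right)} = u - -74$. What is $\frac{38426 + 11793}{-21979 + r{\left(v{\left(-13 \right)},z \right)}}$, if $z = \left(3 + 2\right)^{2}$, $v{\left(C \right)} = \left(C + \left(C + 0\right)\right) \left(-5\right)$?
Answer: $- \frac{50219}{21880} \approx -2.2952$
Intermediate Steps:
$v{\left(C \right)} = - 10 C$ ($v{\left(C \right)} = \left(C + C\right) \left(-5\right) = 2 C \left(-5\right) = - 10 C$)
$z = 25$ ($z = 5^{2} = 25$)
$r{\left(w,u \right)} = 74 + u$ ($r{\left(w,u \right)} = u + 74 = 74 + u$)
$\frac{38426 + 11793}{-21979 + r{\left(v{\left(-13 \right)},z \right)}} = \frac{38426 + 11793}{-21979 + \left(74 + 25\right)} = \frac{50219}{-21979 + 99} = \frac{50219}{-21880} = 50219 \left(- \frac{1}{21880}\right) = - \frac{50219}{21880}$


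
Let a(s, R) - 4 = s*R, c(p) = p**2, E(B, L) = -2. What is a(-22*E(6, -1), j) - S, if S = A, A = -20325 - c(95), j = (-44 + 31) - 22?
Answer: 27814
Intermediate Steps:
j = -35 (j = -13 - 22 = -35)
a(s, R) = 4 + R*s (a(s, R) = 4 + s*R = 4 + R*s)
A = -29350 (A = -20325 - 1*95**2 = -20325 - 1*9025 = -20325 - 9025 = -29350)
S = -29350
a(-22*E(6, -1), j) - S = (4 - (-770)*(-2)) - 1*(-29350) = (4 - 35*44) + 29350 = (4 - 1540) + 29350 = -1536 + 29350 = 27814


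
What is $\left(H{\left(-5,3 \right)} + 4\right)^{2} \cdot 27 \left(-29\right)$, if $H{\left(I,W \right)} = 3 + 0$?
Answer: $-38367$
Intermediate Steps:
$H{\left(I,W \right)} = 3$
$\left(H{\left(-5,3 \right)} + 4\right)^{2} \cdot 27 \left(-29\right) = \left(3 + 4\right)^{2} \cdot 27 \left(-29\right) = 7^{2} \cdot 27 \left(-29\right) = 49 \cdot 27 \left(-29\right) = 1323 \left(-29\right) = -38367$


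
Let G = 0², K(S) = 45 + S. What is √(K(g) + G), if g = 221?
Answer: √266 ≈ 16.310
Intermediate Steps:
G = 0
√(K(g) + G) = √((45 + 221) + 0) = √(266 + 0) = √266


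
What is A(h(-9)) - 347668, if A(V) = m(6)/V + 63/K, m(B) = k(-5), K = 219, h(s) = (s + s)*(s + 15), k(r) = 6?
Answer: -456835447/1314 ≈ -3.4767e+5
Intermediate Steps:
h(s) = 2*s*(15 + s) (h(s) = (2*s)*(15 + s) = 2*s*(15 + s))
m(B) = 6
A(V) = 21/73 + 6/V (A(V) = 6/V + 63/219 = 6/V + 63*(1/219) = 6/V + 21/73 = 21/73 + 6/V)
A(h(-9)) - 347668 = (21/73 + 6/((2*(-9)*(15 - 9)))) - 347668 = (21/73 + 6/((2*(-9)*6))) - 347668 = (21/73 + 6/(-108)) - 347668 = (21/73 + 6*(-1/108)) - 347668 = (21/73 - 1/18) - 347668 = 305/1314 - 347668 = -456835447/1314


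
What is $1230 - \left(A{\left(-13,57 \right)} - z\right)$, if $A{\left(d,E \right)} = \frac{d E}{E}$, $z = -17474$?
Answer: $-16231$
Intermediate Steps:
$A{\left(d,E \right)} = d$ ($A{\left(d,E \right)} = \frac{E d}{E} = d$)
$1230 - \left(A{\left(-13,57 \right)} - z\right) = 1230 - \left(-13 - -17474\right) = 1230 - \left(-13 + 17474\right) = 1230 - 17461 = -16231$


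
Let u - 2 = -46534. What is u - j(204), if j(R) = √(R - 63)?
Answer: -46532 - √141 ≈ -46544.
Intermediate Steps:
u = -46532 (u = 2 - 46534 = -46532)
j(R) = √(-63 + R)
u - j(204) = -46532 - √(-63 + 204) = -46532 - √141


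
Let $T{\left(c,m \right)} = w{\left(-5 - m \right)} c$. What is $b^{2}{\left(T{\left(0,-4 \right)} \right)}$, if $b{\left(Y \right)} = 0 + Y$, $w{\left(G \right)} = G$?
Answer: $0$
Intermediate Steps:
$T{\left(c,m \right)} = c \left(-5 - m\right)$ ($T{\left(c,m \right)} = \left(-5 - m\right) c = c \left(-5 - m\right)$)
$b{\left(Y \right)} = Y$
$b^{2}{\left(T{\left(0,-4 \right)} \right)} = \left(\left(-1\right) 0 \left(5 - 4\right)\right)^{2} = \left(\left(-1\right) 0 \cdot 1\right)^{2} = 0^{2} = 0$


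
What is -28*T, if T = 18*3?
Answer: -1512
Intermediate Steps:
T = 54
-28*T = -28*54 = -1512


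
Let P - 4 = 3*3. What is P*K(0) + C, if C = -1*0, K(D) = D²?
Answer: 0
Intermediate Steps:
P = 13 (P = 4 + 3*3 = 4 + 9 = 13)
C = 0
P*K(0) + C = 13*0² + 0 = 13*0 + 0 = 0 + 0 = 0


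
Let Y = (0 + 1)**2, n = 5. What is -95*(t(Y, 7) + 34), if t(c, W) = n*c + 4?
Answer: -4085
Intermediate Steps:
Y = 1 (Y = 1**2 = 1)
t(c, W) = 4 + 5*c (t(c, W) = 5*c + 4 = 4 + 5*c)
-95*(t(Y, 7) + 34) = -95*((4 + 5*1) + 34) = -95*((4 + 5) + 34) = -95*(9 + 34) = -95*43 = -4085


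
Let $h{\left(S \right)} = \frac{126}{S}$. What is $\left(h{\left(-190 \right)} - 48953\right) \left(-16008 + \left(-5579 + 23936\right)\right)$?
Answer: $- \frac{10924254702}{95} \approx -1.1499 \cdot 10^{8}$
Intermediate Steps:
$\left(h{\left(-190 \right)} - 48953\right) \left(-16008 + \left(-5579 + 23936\right)\right) = \left(\frac{126}{-190} - 48953\right) \left(-16008 + \left(-5579 + 23936\right)\right) = \left(126 \left(- \frac{1}{190}\right) - 48953\right) \left(-16008 + 18357\right) = \left(- \frac{63}{95} - 48953\right) 2349 = \left(- \frac{4650598}{95}\right) 2349 = - \frac{10924254702}{95}$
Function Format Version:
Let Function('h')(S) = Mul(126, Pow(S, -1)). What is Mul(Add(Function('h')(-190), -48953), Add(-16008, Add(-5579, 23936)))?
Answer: Rational(-10924254702, 95) ≈ -1.1499e+8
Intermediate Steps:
Mul(Add(Function('h')(-190), -48953), Add(-16008, Add(-5579, 23936))) = Mul(Add(Mul(126, Pow(-190, -1)), -48953), Add(-16008, Add(-5579, 23936))) = Mul(Add(Mul(126, Rational(-1, 190)), -48953), Add(-16008, 18357)) = Mul(Add(Rational(-63, 95), -48953), 2349) = Mul(Rational(-4650598, 95), 2349) = Rational(-10924254702, 95)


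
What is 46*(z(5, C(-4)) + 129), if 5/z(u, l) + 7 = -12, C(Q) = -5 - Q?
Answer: 112516/19 ≈ 5921.9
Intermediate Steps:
z(u, l) = -5/19 (z(u, l) = 5/(-7 - 12) = 5/(-19) = 5*(-1/19) = -5/19)
46*(z(5, C(-4)) + 129) = 46*(-5/19 + 129) = 46*(2446/19) = 112516/19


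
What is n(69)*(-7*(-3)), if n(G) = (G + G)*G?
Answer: 199962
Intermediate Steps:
n(G) = 2*G² (n(G) = (2*G)*G = 2*G²)
n(69)*(-7*(-3)) = (2*69²)*(-7*(-3)) = (2*4761)*21 = 9522*21 = 199962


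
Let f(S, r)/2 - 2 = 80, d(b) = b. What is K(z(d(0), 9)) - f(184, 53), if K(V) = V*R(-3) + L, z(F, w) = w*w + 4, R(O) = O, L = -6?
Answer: -425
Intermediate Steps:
f(S, r) = 164 (f(S, r) = 4 + 2*80 = 4 + 160 = 164)
z(F, w) = 4 + w**2 (z(F, w) = w**2 + 4 = 4 + w**2)
K(V) = -6 - 3*V (K(V) = V*(-3) - 6 = -3*V - 6 = -6 - 3*V)
K(z(d(0), 9)) - f(184, 53) = (-6 - 3*(4 + 9**2)) - 1*164 = (-6 - 3*(4 + 81)) - 164 = (-6 - 3*85) - 164 = (-6 - 255) - 164 = -261 - 164 = -425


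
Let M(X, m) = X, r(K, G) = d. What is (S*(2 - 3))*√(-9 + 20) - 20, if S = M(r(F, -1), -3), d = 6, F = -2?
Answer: -20 - 6*√11 ≈ -39.900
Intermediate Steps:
r(K, G) = 6
S = 6
(S*(2 - 3))*√(-9 + 20) - 20 = (6*(2 - 3))*√(-9 + 20) - 20 = (6*(-1))*√11 - 20 = -6*√11 - 20 = -20 - 6*√11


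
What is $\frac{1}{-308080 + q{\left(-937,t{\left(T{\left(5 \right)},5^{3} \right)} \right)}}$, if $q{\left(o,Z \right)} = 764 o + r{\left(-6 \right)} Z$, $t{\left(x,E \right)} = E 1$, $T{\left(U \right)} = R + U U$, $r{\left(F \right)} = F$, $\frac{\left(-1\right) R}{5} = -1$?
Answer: $- \frac{1}{1024698} \approx -9.759 \cdot 10^{-7}$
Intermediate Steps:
$R = 5$ ($R = \left(-5\right) \left(-1\right) = 5$)
$T{\left(U \right)} = 5 + U^{2}$ ($T{\left(U \right)} = 5 + U U = 5 + U^{2}$)
$t{\left(x,E \right)} = E$
$q{\left(o,Z \right)} = - 6 Z + 764 o$ ($q{\left(o,Z \right)} = 764 o - 6 Z = - 6 Z + 764 o$)
$\frac{1}{-308080 + q{\left(-937,t{\left(T{\left(5 \right)},5^{3} \right)} \right)}} = \frac{1}{-308080 - \left(715868 + 6 \cdot 5^{3}\right)} = \frac{1}{-308080 - 716618} = \frac{1}{-1024698} = - \frac{1}{1024698}$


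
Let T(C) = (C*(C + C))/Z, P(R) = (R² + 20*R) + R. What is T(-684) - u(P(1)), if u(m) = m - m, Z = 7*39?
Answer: 311904/91 ≈ 3427.5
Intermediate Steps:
P(R) = R² + 21*R
Z = 273
u(m) = 0
T(C) = 2*C²/273 (T(C) = (C*(C + C))/273 = (C*(2*C))*(1/273) = (2*C²)*(1/273) = 2*C²/273)
T(-684) - u(P(1)) = (2/273)*(-684)² - 1*0 = (2/273)*467856 + 0 = 311904/91 + 0 = 311904/91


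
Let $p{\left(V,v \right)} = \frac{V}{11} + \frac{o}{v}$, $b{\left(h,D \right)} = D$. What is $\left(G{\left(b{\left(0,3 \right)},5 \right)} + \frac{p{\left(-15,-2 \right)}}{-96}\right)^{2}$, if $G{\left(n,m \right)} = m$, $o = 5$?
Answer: $\frac{113316025}{4460544} \approx 25.404$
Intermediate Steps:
$p{\left(V,v \right)} = \frac{5}{v} + \frac{V}{11}$ ($p{\left(V,v \right)} = \frac{V}{11} + \frac{5}{v} = \frac{5}{v} + \frac{V}{11}$)
$\left(G{\left(b{\left(0,3 \right)},5 \right)} + \frac{p{\left(-15,-2 \right)}}{-96}\right)^{2} = \left(5 + \frac{\frac{5}{-2} + \frac{1}{11} \left(-15\right)}{-96}\right)^{2} = \left(5 + \left(5 \left(- \frac{1}{2}\right) - \frac{15}{11}\right) \left(- \frac{1}{96}\right)\right)^{2} = \left(5 + \left(- \frac{5}{2} - \frac{15}{11}\right) \left(- \frac{1}{96}\right)\right)^{2} = \left(5 - - \frac{85}{2112}\right)^{2} = \left(5 + \frac{85}{2112}\right)^{2} = \left(\frac{10645}{2112}\right)^{2} = \frac{113316025}{4460544}$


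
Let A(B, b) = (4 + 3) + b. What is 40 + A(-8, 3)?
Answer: 50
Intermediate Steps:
A(B, b) = 7 + b
40 + A(-8, 3) = 40 + (7 + 3) = 40 + 10 = 50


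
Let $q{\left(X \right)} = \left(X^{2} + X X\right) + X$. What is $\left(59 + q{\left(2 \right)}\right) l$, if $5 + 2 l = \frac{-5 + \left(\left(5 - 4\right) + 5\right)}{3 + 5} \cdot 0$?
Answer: $- \frac{345}{2} \approx -172.5$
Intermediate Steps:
$q{\left(X \right)} = X + 2 X^{2}$ ($q{\left(X \right)} = \left(X^{2} + X^{2}\right) + X = 2 X^{2} + X = X + 2 X^{2}$)
$l = - \frac{5}{2}$ ($l = - \frac{5}{2} + \frac{\frac{-5 + \left(\left(5 - 4\right) + 5\right)}{3 + 5} \cdot 0}{2} = - \frac{5}{2} + \frac{\frac{-5 + \left(1 + 5\right)}{8} \cdot 0}{2} = - \frac{5}{2} + \frac{\left(-5 + 6\right) \frac{1}{8} \cdot 0}{2} = - \frac{5}{2} + \frac{1 \cdot \frac{1}{8} \cdot 0}{2} = - \frac{5}{2} + \frac{\frac{1}{8} \cdot 0}{2} = - \frac{5}{2} + \frac{1}{2} \cdot 0 = - \frac{5}{2} + 0 = - \frac{5}{2} \approx -2.5$)
$\left(59 + q{\left(2 \right)}\right) l = \left(59 + 2 \left(1 + 2 \cdot 2\right)\right) \left(- \frac{5}{2}\right) = \left(59 + 2 \left(1 + 4\right)\right) \left(- \frac{5}{2}\right) = \left(59 + 2 \cdot 5\right) \left(- \frac{5}{2}\right) = \left(59 + 10\right) \left(- \frac{5}{2}\right) = 69 \left(- \frac{5}{2}\right) = - \frac{345}{2}$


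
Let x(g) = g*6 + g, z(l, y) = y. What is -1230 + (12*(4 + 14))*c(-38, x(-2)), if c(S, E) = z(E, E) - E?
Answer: -1230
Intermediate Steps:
x(g) = 7*g (x(g) = 6*g + g = 7*g)
c(S, E) = 0 (c(S, E) = E - E = 0)
-1230 + (12*(4 + 14))*c(-38, x(-2)) = -1230 + (12*(4 + 14))*0 = -1230 + (12*18)*0 = -1230 + 216*0 = -1230 + 0 = -1230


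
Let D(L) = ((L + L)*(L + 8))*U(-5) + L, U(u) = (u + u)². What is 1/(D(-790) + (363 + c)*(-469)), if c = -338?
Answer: 1/123543485 ≈ 8.0943e-9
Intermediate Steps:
U(u) = 4*u² (U(u) = (2*u)² = 4*u²)
D(L) = L + 200*L*(8 + L) (D(L) = ((L + L)*(L + 8))*(4*(-5)²) + L = ((2*L)*(8 + L))*(4*25) + L = (2*L*(8 + L))*100 + L = 200*L*(8 + L) + L = L + 200*L*(8 + L))
1/(D(-790) + (363 + c)*(-469)) = 1/(-790*(1601 + 200*(-790)) + (363 - 338)*(-469)) = 1/(-790*(1601 - 158000) + 25*(-469)) = 1/(-790*(-156399) - 11725) = 1/(123555210 - 11725) = 1/123543485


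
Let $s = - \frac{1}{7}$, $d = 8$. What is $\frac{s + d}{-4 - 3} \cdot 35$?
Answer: $- \frac{275}{7} \approx -39.286$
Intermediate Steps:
$s = - \frac{1}{7}$ ($s = \left(-1\right) \frac{1}{7} = - \frac{1}{7} \approx -0.14286$)
$\frac{s + d}{-4 - 3} \cdot 35 = \frac{- \frac{1}{7} + 8}{-4 - 3} \cdot 35 = \frac{55}{7 \left(-7\right)} 35 = \frac{55}{7} \left(- \frac{1}{7}\right) 35 = \left(- \frac{55}{49}\right) 35 = - \frac{275}{7}$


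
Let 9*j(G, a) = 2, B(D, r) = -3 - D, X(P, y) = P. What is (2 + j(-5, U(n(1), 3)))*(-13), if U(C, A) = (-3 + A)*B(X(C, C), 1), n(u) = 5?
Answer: -260/9 ≈ -28.889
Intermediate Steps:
U(C, A) = (-3 + A)*(-3 - C)
j(G, a) = 2/9 (j(G, a) = (⅑)*2 = 2/9)
(2 + j(-5, U(n(1), 3)))*(-13) = (2 + 2/9)*(-13) = (20/9)*(-13) = -260/9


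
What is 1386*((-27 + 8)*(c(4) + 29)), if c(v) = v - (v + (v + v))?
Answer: -553014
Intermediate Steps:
c(v) = -2*v (c(v) = v - (v + 2*v) = v - 3*v = -2*v)
1386*((-27 + 8)*(c(4) + 29)) = 1386*((-27 + 8)*(-2*4 + 29)) = 1386*(-19*(-8 + 29)) = 1386*(-19*21) = 1386*(-399) = -553014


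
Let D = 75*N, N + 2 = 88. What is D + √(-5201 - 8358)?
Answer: 6450 + I*√13559 ≈ 6450.0 + 116.44*I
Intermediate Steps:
N = 86 (N = -2 + 88 = 86)
D = 6450 (D = 75*86 = 6450)
D + √(-5201 - 8358) = 6450 + √(-5201 - 8358) = 6450 + √(-13559) = 6450 + I*√13559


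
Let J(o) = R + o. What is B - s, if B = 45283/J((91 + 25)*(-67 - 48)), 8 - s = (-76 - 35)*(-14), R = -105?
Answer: 20740687/13445 ≈ 1542.6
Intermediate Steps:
J(o) = -105 + o
s = -1546 (s = 8 - (-76 - 35)*(-14) = 8 - (-111)*(-14) = 8 - 1*1554 = 8 - 1554 = -1546)
B = -45283/13445 (B = 45283/(-105 + (91 + 25)*(-67 - 48)) = 45283/(-105 + 116*(-115)) = 45283/(-105 - 13340) = 45283/(-13445) = 45283*(-1/13445) = -45283/13445 ≈ -3.3680)
B - s = -45283/13445 - 1*(-1546) = -45283/13445 + 1546 = 20740687/13445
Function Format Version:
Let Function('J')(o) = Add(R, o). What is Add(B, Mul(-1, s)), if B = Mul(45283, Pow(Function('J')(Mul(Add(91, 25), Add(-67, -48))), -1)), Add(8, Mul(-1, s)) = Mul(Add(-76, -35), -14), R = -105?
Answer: Rational(20740687, 13445) ≈ 1542.6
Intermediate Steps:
Function('J')(o) = Add(-105, o)
s = -1546 (s = Add(8, Mul(-1, Mul(Add(-76, -35), -14))) = Add(8, Mul(-1, Mul(-111, -14))) = Add(8, Mul(-1, 1554)) = Add(8, -1554) = -1546)
B = Rational(-45283, 13445) (B = Mul(45283, Pow(Add(-105, Mul(Add(91, 25), Add(-67, -48))), -1)) = Mul(45283, Pow(Add(-105, Mul(116, -115)), -1)) = Mul(45283, Pow(Add(-105, -13340), -1)) = Mul(45283, Pow(-13445, -1)) = Mul(45283, Rational(-1, 13445)) = Rational(-45283, 13445) ≈ -3.3680)
Add(B, Mul(-1, s)) = Add(Rational(-45283, 13445), Mul(-1, -1546)) = Add(Rational(-45283, 13445), 1546) = Rational(20740687, 13445)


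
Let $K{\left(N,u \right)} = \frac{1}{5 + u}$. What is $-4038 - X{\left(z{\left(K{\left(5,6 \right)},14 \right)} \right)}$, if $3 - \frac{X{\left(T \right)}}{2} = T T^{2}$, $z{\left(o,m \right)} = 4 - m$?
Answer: $-6044$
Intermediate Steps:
$X{\left(T \right)} = 6 - 2 T^{3}$ ($X{\left(T \right)} = 6 - 2 T T^{2} = 6 - 2 T^{3}$)
$-4038 - X{\left(z{\left(K{\left(5,6 \right)},14 \right)} \right)} = -4038 - \left(6 - 2 \left(4 - 14\right)^{3}\right) = -4038 - \left(6 - 2 \left(-10\right)^{3}\right) = -4038 - \left(6 - -2000\right) = -4038 - \left(6 + 2000\right) = -4038 - 2006 = -6044$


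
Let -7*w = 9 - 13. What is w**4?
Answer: 256/2401 ≈ 0.10662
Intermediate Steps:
w = 4/7 (w = -(9 - 13)/7 = -1/7*(-4) = 4/7 ≈ 0.57143)
w**4 = (4/7)**4 = 256/2401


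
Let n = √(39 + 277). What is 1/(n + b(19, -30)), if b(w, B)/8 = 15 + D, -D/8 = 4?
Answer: -34/4545 - √79/9090 ≈ -0.0084586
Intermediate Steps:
D = -32 (D = -8*4 = -32)
n = 2*√79 (n = √316 = 2*√79 ≈ 17.776)
b(w, B) = -136 (b(w, B) = 8*(15 - 32) = 8*(-17) = -136)
1/(n + b(19, -30)) = 1/(2*√79 - 136) = 1/(-136 + 2*√79)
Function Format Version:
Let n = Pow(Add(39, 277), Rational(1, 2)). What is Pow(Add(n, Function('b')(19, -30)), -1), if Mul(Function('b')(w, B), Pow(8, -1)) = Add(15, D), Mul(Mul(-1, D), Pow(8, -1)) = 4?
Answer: Add(Rational(-34, 4545), Mul(Rational(-1, 9090), Pow(79, Rational(1, 2)))) ≈ -0.0084586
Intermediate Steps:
D = -32 (D = Mul(-8, 4) = -32)
n = Mul(2, Pow(79, Rational(1, 2))) (n = Pow(316, Rational(1, 2)) = Mul(2, Pow(79, Rational(1, 2))) ≈ 17.776)
Function('b')(w, B) = -136 (Function('b')(w, B) = Mul(8, Add(15, -32)) = Mul(8, -17) = -136)
Pow(Add(n, Function('b')(19, -30)), -1) = Pow(Add(Mul(2, Pow(79, Rational(1, 2))), -136), -1) = Pow(Add(-136, Mul(2, Pow(79, Rational(1, 2)))), -1)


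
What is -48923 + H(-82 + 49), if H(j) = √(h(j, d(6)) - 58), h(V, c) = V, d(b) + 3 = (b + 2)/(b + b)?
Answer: -48923 + I*√91 ≈ -48923.0 + 9.5394*I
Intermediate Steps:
d(b) = -3 + (2 + b)/(2*b) (d(b) = -3 + (b + 2)/(b + b) = -3 + (2 + b)/((2*b)) = -3 + (2 + b)*(1/(2*b)) = -3 + (2 + b)/(2*b))
H(j) = √(-58 + j) (H(j) = √(j - 58) = √(-58 + j))
-48923 + H(-82 + 49) = -48923 + √(-58 + (-82 + 49)) = -48923 + √(-58 - 33) = -48923 + √(-91) = -48923 + I*√91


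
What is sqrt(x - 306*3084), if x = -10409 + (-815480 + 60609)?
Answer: 2*I*sqrt(427246) ≈ 1307.3*I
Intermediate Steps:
x = -765280 (x = -10409 - 754871 = -765280)
sqrt(x - 306*3084) = sqrt(-765280 - 306*3084) = sqrt(-765280 - 943704) = sqrt(-1708984) = 2*I*sqrt(427246)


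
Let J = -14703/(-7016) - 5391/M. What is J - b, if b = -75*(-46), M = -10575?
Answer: -28419631391/8243800 ≈ -3447.4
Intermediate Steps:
b = 3450
J = 21478609/8243800 (J = -14703/(-7016) - 5391/(-10575) = -14703*(-1/7016) - 5391*(-1/10575) = 14703/7016 + 599/1175 = 21478609/8243800 ≈ 2.6054)
J - b = 21478609/8243800 - 1*3450 = 21478609/8243800 - 3450 = -28419631391/8243800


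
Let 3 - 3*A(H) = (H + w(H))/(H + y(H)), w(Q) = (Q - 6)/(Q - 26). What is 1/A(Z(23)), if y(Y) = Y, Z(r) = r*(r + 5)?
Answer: 1193976/994661 ≈ 1.2004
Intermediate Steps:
Z(r) = r*(5 + r)
w(Q) = (-6 + Q)/(-26 + Q)
A(H) = 1 - (H + (-6 + H)/(-26 + H))/(6*H) (A(H) = 1 - (H + (-6 + H)/(-26 + H))/(3*(H + H)) = 1 - (H + (-6 + H)/(-26 + H))/(3*(2*H)) = 1 - (H + (-6 + H)/(-26 + H))*1/(2*H)/3 = 1 - (H + (-6 + H)/(-26 + H))/(6*H))
1/A(Z(23)) = 1/((6 - 23*(5 + 23) + 5*(23*(5 + 23))*(-26 + 23*(5 + 23)))/(6*((23*(5 + 23)))*(-26 + 23*(5 + 23)))) = 1/((6 - 23*28 + 5*(23*28)*(-26 + 23*28))/(6*((23*28))*(-26 + 23*28))) = 1/((⅙)*(6 - 1*644 + 5*644*(-26 + 644))/(644*(-26 + 644))) = 1/((⅙)*(1/644)*(6 - 644 + 5*644*618)/618) = 1/((⅙)*(1/644)*(1/618)*(6 - 644 + 1989960)) = 1/((⅙)*(1/644)*(1/618)*1989322) = 1/(994661/1193976) = 1193976/994661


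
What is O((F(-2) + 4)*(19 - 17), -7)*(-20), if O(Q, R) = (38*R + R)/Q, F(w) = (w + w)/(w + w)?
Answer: 546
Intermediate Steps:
F(w) = 1 (F(w) = (2*w)/((2*w)) = (2*w)*(1/(2*w)) = 1)
O(Q, R) = 39*R/Q (O(Q, R) = (39*R)/Q = 39*R/Q)
O((F(-2) + 4)*(19 - 17), -7)*(-20) = (39*(-7)/((1 + 4)*(19 - 17)))*(-20) = (39*(-7)/(5*2))*(-20) = (39*(-7)/10)*(-20) = (39*(-7)*(⅒))*(-20) = -273/10*(-20) = 546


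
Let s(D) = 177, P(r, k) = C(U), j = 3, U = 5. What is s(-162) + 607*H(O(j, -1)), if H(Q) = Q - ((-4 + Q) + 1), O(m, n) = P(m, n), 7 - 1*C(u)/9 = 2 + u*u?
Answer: 1998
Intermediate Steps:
C(u) = 45 - 9*u**2 (C(u) = 63 - 9*(2 + u*u) = 63 - 9*(2 + u**2) = 63 + (-18 - 9*u**2) = 45 - 9*u**2)
P(r, k) = -180 (P(r, k) = 45 - 9*5**2 = 45 - 9*25 = 45 - 225 = -180)
O(m, n) = -180
H(Q) = 3 (H(Q) = Q - (-3 + Q) = Q + (3 - Q) = 3)
s(-162) + 607*H(O(j, -1)) = 177 + 607*3 = 177 + 1821 = 1998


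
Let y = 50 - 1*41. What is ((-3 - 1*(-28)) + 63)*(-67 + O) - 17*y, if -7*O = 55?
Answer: -47183/7 ≈ -6740.4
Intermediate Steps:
O = -55/7 (O = -1/7*55 = -55/7 ≈ -7.8571)
y = 9 (y = 50 - 41 = 9)
((-3 - 1*(-28)) + 63)*(-67 + O) - 17*y = ((-3 - 1*(-28)) + 63)*(-67 - 55/7) - 17*9 = ((-3 + 28) + 63)*(-524/7) - 153 = (25 + 63)*(-524/7) - 153 = 88*(-524/7) - 153 = -46112/7 - 153 = -47183/7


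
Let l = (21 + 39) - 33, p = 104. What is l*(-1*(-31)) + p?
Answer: 941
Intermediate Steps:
l = 27 (l = 60 - 33 = 27)
l*(-1*(-31)) + p = 27*(-1*(-31)) + 104 = 27*31 + 104 = 837 + 104 = 941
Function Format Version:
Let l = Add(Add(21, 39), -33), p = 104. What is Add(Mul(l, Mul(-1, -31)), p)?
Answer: 941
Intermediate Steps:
l = 27 (l = Add(60, -33) = 27)
Add(Mul(l, Mul(-1, -31)), p) = Add(Mul(27, Mul(-1, -31)), 104) = Add(Mul(27, 31), 104) = Add(837, 104) = 941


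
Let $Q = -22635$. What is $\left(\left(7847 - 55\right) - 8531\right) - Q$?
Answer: $21896$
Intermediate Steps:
$\left(\left(7847 - 55\right) - 8531\right) - Q = \left(\left(7847 - 55\right) - 8531\right) - -22635 = \left(7792 - 8531\right) + 22635 = -739 + 22635 = 21896$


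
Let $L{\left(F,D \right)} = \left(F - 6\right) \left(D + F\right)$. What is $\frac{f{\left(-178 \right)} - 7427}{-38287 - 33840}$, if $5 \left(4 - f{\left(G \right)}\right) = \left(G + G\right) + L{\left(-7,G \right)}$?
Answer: $\frac{39164}{360635} \approx 0.1086$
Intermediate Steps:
$L{\left(F,D \right)} = \left(-6 + F\right) \left(D + F\right)$
$f{\left(G \right)} = - \frac{71}{5} + \frac{11 G}{5}$ ($f{\left(G \right)} = 4 - \frac{\left(G + G\right) + \left(\left(-7\right)^{2} - 6 G - -42 + G \left(-7\right)\right)}{5} = 4 - \frac{2 G + \left(49 - 6 G + 42 - 7 G\right)}{5} = 4 - \frac{2 G - \left(-91 + 13 G\right)}{5} = 4 - \frac{91 - 11 G}{5} = 4 + \left(- \frac{91}{5} + \frac{11 G}{5}\right) = - \frac{71}{5} + \frac{11 G}{5}$)
$\frac{f{\left(-178 \right)} - 7427}{-38287 - 33840} = \frac{\left(- \frac{71}{5} + \frac{11}{5} \left(-178\right)\right) - 7427}{-38287 - 33840} = \frac{\left(- \frac{71}{5} - \frac{1958}{5}\right) - 7427}{-72127} = \left(- \frac{2029}{5} - 7427\right) \left(- \frac{1}{72127}\right) = \left(- \frac{39164}{5}\right) \left(- \frac{1}{72127}\right) = \frac{39164}{360635}$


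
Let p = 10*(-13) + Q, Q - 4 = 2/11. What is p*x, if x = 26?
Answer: -35984/11 ≈ -3271.3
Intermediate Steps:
Q = 46/11 (Q = 4 + 2/11 = 46/11 ≈ 4.1818)
p = -1384/11 (p = 10*(-13) + 46/11 = -130 + 46/11 = -1384/11 ≈ -125.82)
p*x = -1384/11*26 = -35984/11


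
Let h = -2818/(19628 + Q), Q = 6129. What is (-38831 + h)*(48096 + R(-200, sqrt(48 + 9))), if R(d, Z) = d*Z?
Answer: -48104315076960/25757 + 200034577000*sqrt(57)/25757 ≈ -1.8090e+9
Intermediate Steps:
R(d, Z) = Z*d
h = -2818/25757 (h = -2818/(19628 + 6129) = -2818/25757 ≈ -0.10941)
(-38831 + h)*(48096 + R(-200, sqrt(48 + 9))) = (-38831 - 2818/25757)*(48096 + sqrt(48 + 9)*(-200)) = -1000172885*(48096 + sqrt(57)*(-200))/25757 = -1000172885*(48096 - 200*sqrt(57))/25757 = -48104315076960/25757 + 200034577000*sqrt(57)/25757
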